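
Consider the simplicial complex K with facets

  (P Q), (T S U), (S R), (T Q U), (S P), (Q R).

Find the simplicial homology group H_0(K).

Take the total order P < Q < R < S < T < U on the vertex set. Then K (dimension 2) consists of the simplices:

  0-simplices (6): P, Q, R, S, T, U
  1-simplices (9): PQ, PS, QR, QT, QU, RS, ST, SU, TU
  2-simplices (2): QTU, STU

so the chain groups are C_0 ≅ Z^6, C_1 ≅ Z^9, C_2 ≅ Z^2.

Boundary ∂_1: C_1 → C_0 maps an edge to its endpoints' difference, ∂[p,q] = q − p. For instance
  ∂QU = U − Q.
The resulting 6×9 matrix has rank 5, and its Smith normal form has invariant factors (1,1,1,1,1).

∂_2: C_2 → C_1 acts by ∂[p,q,r] = [q,r] − [p,r] + [p,q]. For instance
  ∂QTU = TU − QU + QT,
  ∂STU = TU − SU + ST.
The resulting 9×2 matrix has rank 2, and its Smith normal form has invariant factors (1,1).

Computing H_k = (kernel of ∂_k) / (image of ∂_{k+1}):

  H_0: rank C_0 − rank ∂_1 = 6 − 5 = 1, and the invariant factors of ∂_1 are all 1, so H_0 ≅ Z.

H_0 = Z.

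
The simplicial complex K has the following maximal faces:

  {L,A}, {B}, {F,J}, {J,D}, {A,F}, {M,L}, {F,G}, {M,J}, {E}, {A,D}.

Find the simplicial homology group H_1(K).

Order the vertices as A < B < D < E < F < G < J < L < M. Listing each simplex with vertices in this order, K has dimension 1 with simplices:

  0-simplices (9): A, B, D, E, F, G, J, L, M
  1-simplices (8): AD, AF, AL, DJ, FG, FJ, JM, LM

Hence C_0 ≅ Z^9, C_1 ≅ Z^8.

∂_1: C_1 → C_0 is given by ∂[p,q] = [q] − [p]. For instance
  ∂DJ = J − D.
As a 9×8 matrix over Z this has rank 6, with invariant factors (1,1,1,1,1,1).

Now H_k = ker ∂_k / im ∂_{k+1}, so:

  H_1: rank ker ∂_1 − rank ∂_2 = (8 − 6) − 0 = 2, and there is no ∂_2, so H_1 ≅ Z^2.

H_1 = Z^2.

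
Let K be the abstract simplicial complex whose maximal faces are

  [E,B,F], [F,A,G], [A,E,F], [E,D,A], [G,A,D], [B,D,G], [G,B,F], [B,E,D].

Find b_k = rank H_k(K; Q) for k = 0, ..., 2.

b_0 = 1, b_1 = 0, b_2 = 1.

Take the total order A < B < D < E < F < G on the vertex set. Then K (dimension 2) consists of the simplices:

  0-simplices (6): A, B, D, E, F, G
  1-simplices (12): AD, AE, AF, AG, BD, BE, BF, BG, DE, DG, EF, FG
  2-simplices (8): ADE, ADG, AEF, AFG, BDE, BDG, BEF, BFG

giving chain groups C_0 ≅ Z^6, C_1 ≅ Z^12, C_2 ≅ Z^8.

Boundary ∂_1: C_1 → C_0 is given by ∂[p,q] = [q] − [p]. For instance
  ∂AD = D − A.
As a 6×12 matrix over Z this has rank 5, with invariant factors (1,1,1,1,1).

Boundary ∂_2: C_2 → C_1 sends each 2-simplex [p,q,r] to [q,r] − [p,r] + [p,q]. For instance
  ∂AFG = FG − AG + AF,
  ∂BFG = FG − BG + BF.
The resulting 12×8 matrix has rank 7, and its Smith normal form has invariant factors (1,1,1,1,1,1,1).

Computing H_k = (kernel of ∂_k) / (image of ∂_{k+1}):

  H_0: rank C_0 − rank ∂_1 = 6 − 5 = 1, and the invariant factors of ∂_1 are all 1, so H_0 = Z.
  H_1: rank ker ∂_1 − rank ∂_2 = (12 − 5) − 7 = 0, and the invariant factors of ∂_2 are all 1, so H_1 = 0.
  H_2: rank ker ∂_2 − rank ∂_3 = (8 − 7) − 0 = 1, and there is no ∂_3, so H_2 = Z.

As a check, the Euler characteristic is 6 − 12 + 8 = 2, which agrees with 1 − 0 + 1 = 2.

Hence the Betti numbers are b_0 = 1, b_1 = 0, b_2 = 1.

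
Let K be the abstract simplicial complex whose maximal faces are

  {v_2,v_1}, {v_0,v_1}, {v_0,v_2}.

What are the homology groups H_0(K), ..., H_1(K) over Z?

We work with the vertex ordering v_0 < v_1 < v_2. The simplices of K, each written with vertices in increasing order, are:

  0-simplices (3): [v_0], [v_1], [v_2]
  1-simplices (3): [v_0,v_1], [v_0,v_2], [v_1,v_2]

Hence C_0 ≅ Z^3, C_1 ≅ Z^3.

The boundary map ∂_1: C_1 → C_0 sends each edge [p,q] (with p < q) to q − p. For instance
  ∂[v_0,v_1] = [v_1] − [v_0].
As a 3×3 matrix over Z this has rank 2, with invariant factors (1,1).

Computing H_k = (kernel of ∂_k) / (image of ∂_{k+1}):

  H_0: rank C_0 − rank ∂_1 = 3 − 2 = 1, and the invariant factors of ∂_1 are all 1, so H_0 ≅ Z.
  H_1: rank ker ∂_1 − rank ∂_2 = (3 − 2) − 0 = 1, and there is no ∂_2, so H_1 ≅ Z.

As a check, the Euler characteristic is 3 − 3 = 0, which agrees with 1 − 1 = 0.

H_0 ≅ Z,  H_1 ≅ Z.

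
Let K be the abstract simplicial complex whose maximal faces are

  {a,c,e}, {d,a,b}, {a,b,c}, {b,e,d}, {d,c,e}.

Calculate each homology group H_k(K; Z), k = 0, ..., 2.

Take the total order a < b < c < d < e on the vertex set. Then K (dimension 2) consists of the simplices:

  0-simplices (5): a, b, c, d, e
  1-simplices (10): ab, ac, ad, ae, bc, bd, be, cd, ce, de
  2-simplices (5): abc, abd, ace, bde, cde

giving chain groups C_0 ≅ Z^5, C_1 ≅ Z^10, C_2 ≅ Z^5.

∂_1: C_1 → C_0 sends each edge [p,q] (with p < q) to q − p.
As a 5×10 matrix over Z this has rank 4, with invariant factors (1,1,1,1).

∂_2: C_2 → C_1 maps a triangle to the signed sum of its edges. For instance
  ∂abd = bd − ad + ab,
  ∂bde = de − be + bd.
This gives a 10×5 integer matrix of rank 5; reducing to Smith normal form yields diagonal entries (1,1,1,1,1).

From H_k ≅ ker(∂_k) / im(∂_{k+1}) we obtain:

  H_0: rank C_0 − rank ∂_1 = 5 − 4 = 1, and the invariant factors of ∂_1 are all 1, so H_0 = Z.
  H_1: rank ker ∂_1 − rank ∂_2 = (10 − 4) − 5 = 1, and the invariant factors of ∂_2 are all 1, so H_1 = Z.
  H_2: rank ker ∂_2 − rank ∂_3 = (5 − 5) − 0 = 0, and there is no ∂_3, so H_2 = 0.

(K is a triangulation of the Möbius band.)

H_0 ≅ Z,  H_1 ≅ Z,  H_2 = 0.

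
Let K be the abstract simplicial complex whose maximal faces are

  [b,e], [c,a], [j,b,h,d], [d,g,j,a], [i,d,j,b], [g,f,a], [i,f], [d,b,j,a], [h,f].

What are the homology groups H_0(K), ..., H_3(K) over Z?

H_0 ≅ Z,  H_1 ≅ Z^2,  H_2 = 0,  H_3 = 0.

Fix the vertex order a < b < c < d < e < f < g < h < i < j and write every simplex with vertices in increasing order. Then dim K = 3 and the simplices of K are:

  0-simplices (10): a, b, c, d, e, f, g, h, i, j
  1-simplices (21): ab, ac, ad, af, ag, aj, bd, be, bh, bi, bj, dg, dh, di, dj, fg, fh, fi, gj, hj, ij
  2-simplices (14): abd, abj, adg, adj, afg, agj, bdh, bdi, bdj, bhj, bij, dgj, dhj, dij
  3-simplices (4): abdj, adgj, bdhj, bdij

giving chain groups C_0 ≅ Z^10, C_1 ≅ Z^21, C_2 ≅ Z^14, C_3 ≅ Z^4.

∂_1: C_1 → C_0 maps an edge to its endpoints' difference, ∂[p,q] = q − p. For instance
  ∂bj = j − b.
The resulting 10×21 matrix has rank 9, and its Smith normal form has invariant factors (1,1,1,1,1,1,1,1,1).

Boundary ∂_2: C_2 → C_1 acts by ∂[p,q,r] = [q,r] − [p,r] + [p,q]. For instance
  ∂adg = dg − ag + ad,
  ∂adj = dj − aj + ad.
This gives a 21×14 integer matrix of rank 10; reducing to Smith normal form yields diagonal entries (1,1,1,1,1,1,1,1,1,1).

∂_3: C_3 → C_2 sends each 3-simplex σ to the alternating sum Σ_i (−1)^i (σ with its i-th vertex removed). For instance
  ∂bdij = dij − bij + bdj − bdi,
  ∂bdhj = dhj − bhj + bdj − bdh.
The resulting 14×4 matrix has rank 4, and its Smith normal form has invariant factors (1,1,1,1).

Now H_k = ker ∂_k / im ∂_{k+1}, so:

  H_0: rank C_0 − rank ∂_1 = 10 − 9 = 1, and the invariant factors of ∂_1 are all 1, so H_0 = Z.
  H_1: rank ker ∂_1 − rank ∂_2 = (21 − 9) − 10 = 2, and the invariant factors of ∂_2 are all 1, so H_1 = Z^2.
  H_2: rank ker ∂_2 − rank ∂_3 = (14 − 10) − 4 = 0, and the invariant factors of ∂_3 are all 1, so H_2 = 0.
  H_3: rank ker ∂_3 − rank ∂_4 = (4 − 4) − 0 = 0, and there is no ∂_4, so H_3 = 0.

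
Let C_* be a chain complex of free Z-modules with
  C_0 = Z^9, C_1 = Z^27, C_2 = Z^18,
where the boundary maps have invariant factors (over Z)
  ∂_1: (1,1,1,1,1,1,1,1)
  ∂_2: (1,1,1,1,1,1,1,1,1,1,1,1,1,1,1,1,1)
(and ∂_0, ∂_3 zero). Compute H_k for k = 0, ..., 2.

H_0: b_0 = 9 − 0 − 8 = 1; torsion from ∂_1 factors > 1: none. So H_0 = Z.
H_1: b_1 = 27 − 8 − 17 = 2; torsion from ∂_2 factors > 1: none. So H_1 = Z^2.
H_2: b_2 = 18 − 17 − 0 = 1; torsion from ∂_3 factors > 1: none. So H_2 = Z.

H_0 = Z,  H_1 = Z^2,  H_2 = Z.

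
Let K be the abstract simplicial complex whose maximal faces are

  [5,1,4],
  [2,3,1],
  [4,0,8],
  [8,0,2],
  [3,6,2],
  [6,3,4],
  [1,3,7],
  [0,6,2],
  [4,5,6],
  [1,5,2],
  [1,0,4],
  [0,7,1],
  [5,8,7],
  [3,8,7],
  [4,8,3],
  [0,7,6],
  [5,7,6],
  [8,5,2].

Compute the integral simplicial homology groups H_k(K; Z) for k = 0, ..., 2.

Take the total order 0 < 1 < 2 < 3 < 4 < 5 < 6 < 7 < 8 on the vertex set. Then K (dimension 2) consists of the simplices:

  0-simplices (9): [0], [1], [2], [3], [4], [5], [6], [7], [8]
  1-simplices (27): (27 of them)
  2-simplices (18): [0,1,4], [0,1,7], [0,2,6], [0,2,8], [0,4,8], [0,6,7], [1,2,3], [1,2,5], [1,3,7], [1,4,5], [2,3,6], [2,5,8], [3,4,6], [3,4,8], [3,7,8], [4,5,6], [5,6,7], [5,7,8]

so the chain groups are C_0 ≅ Z^9, C_1 ≅ Z^27, C_2 ≅ Z^18.

Boundary ∂_1: C_1 → C_0 maps an edge to its endpoints' difference, ∂[p,q] = q − p. For instance
  ∂[5,7] = [7] − [5].
The 9×27 boundary matrix has rank 8 and Smith normal form diag(1,1,1,1,1,1,1,1).

The boundary map ∂_2: C_2 → C_1 maps a triangle to the signed sum of its edges. For instance
  ∂[0,1,7] = [1,7] − [0,7] + [0,1],
  ∂[3,4,8] = [4,8] − [3,8] + [3,4].
This gives a 27×18 integer matrix of rank 17; reducing to Smith normal form yields diagonal entries (1,1,1,1,1,1,1,1,1,1,1,1,1,1,1,1,1).

Computing H_k = (kernel of ∂_k) / (image of ∂_{k+1}):

  H_0: rank C_0 − rank ∂_1 = 9 − 8 = 1, and the invariant factors of ∂_1 are all 1, so H_0 = Z.
  H_1: rank ker ∂_1 − rank ∂_2 = (27 − 8) − 17 = 2, and the invariant factors of ∂_2 are all 1, so H_1 = Z^2.
  H_2: rank ker ∂_2 − rank ∂_3 = (18 − 17) − 0 = 1, and there is no ∂_3, so H_2 = Z.

H_0 ≅ Z,  H_1 ≅ Z^2,  H_2 ≅ Z.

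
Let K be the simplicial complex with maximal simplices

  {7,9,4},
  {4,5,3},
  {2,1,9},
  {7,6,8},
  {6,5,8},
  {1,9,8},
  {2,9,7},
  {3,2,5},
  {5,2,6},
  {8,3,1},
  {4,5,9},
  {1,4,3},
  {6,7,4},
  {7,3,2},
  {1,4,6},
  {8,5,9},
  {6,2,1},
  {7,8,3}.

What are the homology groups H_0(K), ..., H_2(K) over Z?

H_0 ≅ Z,  H_1 ≅ Z^2,  H_2 ≅ Z.

Take the total order 1 < 2 < 3 < 4 < 5 < 6 < 7 < 8 < 9 on the vertex set. Then K (dimension 2) consists of the simplices:

  0-simplices (9): [1], [2], [3], [4], [5], [6], [7], [8], [9]
  1-simplices (27): (27 of them)
  2-simplices (18): [1,2,6], [1,2,9], [1,3,4], [1,3,8], [1,4,6], [1,8,9], [2,3,5], [2,3,7], [2,5,6], [2,7,9], [3,4,5], [3,7,8], [4,5,9], [4,6,7], [4,7,9], [5,6,8], [5,8,9], [6,7,8]

giving chain groups C_0 ≅ Z^9, C_1 ≅ Z^27, C_2 ≅ Z^18.

The boundary map ∂_1: C_1 → C_0 is given by ∂[p,q] = [q] − [p].
The 9×27 boundary matrix has rank 8 and Smith normal form diag(1,1,1,1,1,1,1,1).

∂_2: C_2 → C_1 sends each 2-simplex [p,q,r] to [q,r] − [p,r] + [p,q]. For instance
  ∂[5,8,9] = [8,9] − [5,9] + [5,8],
  ∂[1,2,6] = [2,6] − [1,6] + [1,2].
The 27×18 boundary matrix has rank 17 and Smith normal form diag(1,1,1,1,1,1,1,1,1,1,1,1,1,1,1,1,1).

From H_k ≅ ker(∂_k) / im(∂_{k+1}) we obtain:

  H_0: rank C_0 − rank ∂_1 = 9 − 8 = 1, and the invariant factors of ∂_1 are all 1, so H_0 ≅ Z.
  H_1: rank ker ∂_1 − rank ∂_2 = (27 − 8) − 17 = 2, and the invariant factors of ∂_2 are all 1, so H_1 ≅ Z^2.
  H_2: rank ker ∂_2 − rank ∂_3 = (18 − 17) − 0 = 1, and there is no ∂_3, so H_2 ≅ Z.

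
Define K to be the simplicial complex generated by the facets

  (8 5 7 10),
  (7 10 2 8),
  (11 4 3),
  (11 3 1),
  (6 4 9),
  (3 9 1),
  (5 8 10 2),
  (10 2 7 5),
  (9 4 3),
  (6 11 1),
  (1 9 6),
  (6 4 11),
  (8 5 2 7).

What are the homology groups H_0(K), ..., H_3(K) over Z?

H_0 = Z^2,  H_1 = 0,  H_2 = Z,  H_3 = Z.

Order the vertices as 1 < 2 < 3 < 4 < 5 < 6 < 7 < 8 < 9 < 10 < 11. Listing each simplex with vertices in this order, K has dimension 3 with simplices:

  0-simplices (11): [1], [2], [3], [4], [5], [6], [7], [8], [9], [10], [11]
  1-simplices (22): [1,3], [1,6], [1,9], [1,11], [2,5], [2,7], [2,8], [2,10], [3,4], [3,9], [3,11], [4,6], [4,9], [4,11], [5,7], [5,8], [5,10], [6,9], [6,11], [7,8], [7,10], [8,10]
  2-simplices (18): (18 of them)
  3-simplices (5): [2,5,7,8], [2,5,7,10], [2,5,8,10], [2,7,8,10], [5,7,8,10]

giving chain groups C_0 ≅ Z^11, C_1 ≅ Z^22, C_2 ≅ Z^18, C_3 ≅ Z^5.

Boundary ∂_1: C_1 → C_0 sends each edge [p,q] (with p < q) to q − p. For instance
  ∂[5,7] = [7] − [5].
This gives a 11×22 integer matrix of rank 9; reducing to Smith normal form yields diagonal entries (1,1,1,1,1,1,1,1,1).

Boundary ∂_2: C_2 → C_1 maps a triangle to the signed sum of its edges. For instance
  ∂[7,8,10] = [8,10] − [7,10] + [7,8],
  ∂[1,3,11] = [3,11] − [1,11] + [1,3].
The resulting 22×18 matrix has rank 13, and its Smith normal form has invariant factors (1,1,1,1,1,1,1,1,1,1,1,1,1).

Boundary ∂_3: C_3 → C_2 sends each 3-simplex σ to the alternating sum Σ_i (−1)^i (σ with its i-th vertex removed). For instance
  ∂[2,5,7,10] = [5,7,10] − [2,7,10] + [2,5,10] − [2,5,7],
  ∂[2,7,8,10] = [7,8,10] − [2,8,10] + [2,7,10] − [2,7,8].
As a 18×5 matrix over Z this has rank 4, with invariant factors (1,1,1,1).

Now H_k = ker ∂_k / im ∂_{k+1}, so:

  H_0: rank C_0 − rank ∂_1 = 11 − 9 = 2, and the invariant factors of ∂_1 are all 1, so H_0 = Z^2.
  H_1: rank ker ∂_1 − rank ∂_2 = (22 − 9) − 13 = 0, and the invariant factors of ∂_2 are all 1, so H_1 = 0.
  H_2: rank ker ∂_2 − rank ∂_3 = (18 − 13) − 4 = 1, and the invariant factors of ∂_3 are all 1, so H_2 = Z.
  H_3: rank ker ∂_3 − rank ∂_4 = (5 − 4) − 0 = 1, and there is no ∂_4, so H_3 = Z.

As a check, the Euler characteristic is 11 − 22 + 18 − 5 = 2, which agrees with 2 − 0 + 1 − 1 = 2.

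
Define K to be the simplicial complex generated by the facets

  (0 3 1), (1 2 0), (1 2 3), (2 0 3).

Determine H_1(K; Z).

H_1 = 0.

K has 4 vertices, 6 edges, 4 triangles.
rank ∂_1 = 3, rank ∂_2 = 3 ⇒ b_1 = 6 − 3 − 3 = 0; all invariant factors of ∂_2 are 1 so no torsion. So H_1 = 0.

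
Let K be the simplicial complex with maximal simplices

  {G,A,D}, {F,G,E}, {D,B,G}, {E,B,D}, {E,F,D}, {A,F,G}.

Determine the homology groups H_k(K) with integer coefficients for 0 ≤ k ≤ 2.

We work with the vertex ordering A < B < D < E < F < G. The simplices of K, each written with vertices in increasing order, are:

  0-simplices (6): A, B, D, E, F, G
  1-simplices (12): AD, AF, AG, BD, BE, BG, DE, DF, DG, EF, EG, FG
  2-simplices (6): ADG, AFG, BDE, BDG, DEF, EFG

so the chain groups are C_0 ≅ Z^6, C_1 ≅ Z^12, C_2 ≅ Z^6.

The boundary map ∂_1: C_1 → C_0 maps an edge to its endpoints' difference, ∂[p,q] = q − p. For instance
  ∂AF = F − A.
As a 6×12 matrix over Z this has rank 5, with invariant factors (1,1,1,1,1).

∂_2: C_2 → C_1 acts by ∂[p,q,r] = [q,r] − [p,r] + [p,q]. For instance
  ∂BDE = DE − BE + BD,
  ∂ADG = DG − AG + AD.
As a 12×6 matrix over Z this has rank 6, with invariant factors (1,1,1,1,1,1).

Computing H_k = (kernel of ∂_k) / (image of ∂_{k+1}):

  H_0: rank C_0 − rank ∂_1 = 6 − 5 = 1, and the invariant factors of ∂_1 are all 1, so H_0 ≅ Z.
  H_1: rank ker ∂_1 − rank ∂_2 = (12 − 5) − 6 = 1, and the invariant factors of ∂_2 are all 1, so H_1 ≅ Z.
  H_2: rank ker ∂_2 − rank ∂_3 = (6 − 6) − 0 = 0, and there is no ∂_3, so H_2 ≅ 0.

H_0 = Z,  H_1 = Z,  H_2 = 0.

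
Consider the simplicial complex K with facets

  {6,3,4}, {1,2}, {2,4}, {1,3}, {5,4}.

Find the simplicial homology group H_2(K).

H_2 = 0.

We work with the vertex ordering 1 < 2 < 3 < 4 < 5 < 6. The simplices of K, each written with vertices in increasing order, are:

  0-simplices (6): [1], [2], [3], [4], [5], [6]
  1-simplices (7): [1,2], [1,3], [2,4], [3,4], [3,6], [4,5], [4,6]
  2-simplices (1): [3,4,6]

giving chain groups C_0 ≅ Z^6, C_1 ≅ Z^7, C_2 ≅ Z^1.

∂_1: C_1 → C_0 maps an edge to its endpoints' difference, ∂[p,q] = q − p. For instance
  ∂[4,5] = [5] − [4].
The resulting 6×7 matrix has rank 5, and its Smith normal form has invariant factors (1,1,1,1,1).

The boundary map ∂_2: C_2 → C_1 maps a triangle to the signed sum of its edges. For instance
  ∂[3,4,6] = [4,6] − [3,6] + [3,4].
As a 7×1 matrix over Z this has rank 1, with invariant factors (1).

Reading off H_k = ker ∂_k / im ∂_{k+1}:

  H_2: rank ker ∂_2 − rank ∂_3 = (1 − 1) − 0 = 0, and there is no ∂_3, so H_2 ≅ 0.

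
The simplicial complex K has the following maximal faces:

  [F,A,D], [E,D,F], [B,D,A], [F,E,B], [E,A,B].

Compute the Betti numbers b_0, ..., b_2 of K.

We work with the vertex ordering A < B < D < E < F. The simplices of K, each written with vertices in increasing order, are:

  0-simplices (5): A, B, D, E, F
  1-simplices (10): AB, AD, AE, AF, BD, BE, BF, DE, DF, EF
  2-simplices (5): ABD, ABE, ADF, BEF, DEF

giving chain groups C_0 ≅ Z^5, C_1 ≅ Z^10, C_2 ≅ Z^5.

The boundary map ∂_1: C_1 → C_0 maps an edge to its endpoints' difference, ∂[p,q] = q − p.
This gives a 5×10 integer matrix of rank 4; reducing to Smith normal form yields diagonal entries (1,1,1,1).

∂_2: C_2 → C_1 sends each 2-simplex [p,q,r] to [q,r] − [p,r] + [p,q]. For instance
  ∂BEF = EF − BF + BE,
  ∂ABD = BD − AD + AB.
As a 10×5 matrix over Z this has rank 5, with invariant factors (1,1,1,1,1).

Computing H_k = (kernel of ∂_k) / (image of ∂_{k+1}):

  H_0: rank C_0 − rank ∂_1 = 5 − 4 = 1, and the invariant factors of ∂_1 are all 1, so H_0 ≅ Z.
  H_1: rank ker ∂_1 − rank ∂_2 = (10 − 4) − 5 = 1, and the invariant factors of ∂_2 are all 1, so H_1 ≅ Z.
  H_2: rank ker ∂_2 − rank ∂_3 = (5 − 5) − 0 = 0, and there is no ∂_3, so H_2 ≅ 0.

Hence the Betti numbers are b_0 = 1, b_1 = 1, b_2 = 0.

b_0 = 1, b_1 = 1, b_2 = 0.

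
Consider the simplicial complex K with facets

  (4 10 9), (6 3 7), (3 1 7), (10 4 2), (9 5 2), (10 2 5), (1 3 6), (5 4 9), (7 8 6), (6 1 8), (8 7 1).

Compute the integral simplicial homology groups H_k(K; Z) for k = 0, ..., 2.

K has 10 vertices, 19 edges, 11 triangles.
rank ∂_0 = 0, rank ∂_1 = 8 ⇒ b_0 = 10 − 0 − 8 = 2; all invariant factors of ∂_1 are 1 so no torsion. So H_0 = Z^2.
rank ∂_1 = 8, rank ∂_2 = 10 ⇒ b_1 = 19 − 8 − 10 = 1; all invariant factors of ∂_2 are 1 so no torsion. So H_1 = Z.
rank ∂_2 = 10, rank ∂_3 = 0 ⇒ b_2 = 11 − 10 − 0 = 1. So H_2 = Z.

H_0 ≅ Z^2,  H_1 ≅ Z,  H_2 ≅ Z.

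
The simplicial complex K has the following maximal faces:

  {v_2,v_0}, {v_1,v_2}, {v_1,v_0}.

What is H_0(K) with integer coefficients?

Fix the vertex order v_0 < v_1 < v_2 and write every simplex with vertices in increasing order. Then dim K = 1 and the simplices of K are:

  0-simplices (3): [v_0], [v_1], [v_2]
  1-simplices (3): [v_0,v_1], [v_0,v_2], [v_1,v_2]

so the chain groups are C_0 ≅ Z^3, C_1 ≅ Z^3.

Boundary ∂_1: C_1 → C_0 sends each edge [p,q] (with p < q) to q − p. For instance
  ∂[v_0,v_2] = [v_2] − [v_0].
The resulting 3×3 matrix has rank 2, and its Smith normal form has invariant factors (1,1).

Now H_k = ker ∂_k / im ∂_{k+1}, so:

  H_0: rank C_0 − rank ∂_1 = 3 − 2 = 1, and the invariant factors of ∂_1 are all 1, so H_0 ≅ Z.

H_0 ≅ Z.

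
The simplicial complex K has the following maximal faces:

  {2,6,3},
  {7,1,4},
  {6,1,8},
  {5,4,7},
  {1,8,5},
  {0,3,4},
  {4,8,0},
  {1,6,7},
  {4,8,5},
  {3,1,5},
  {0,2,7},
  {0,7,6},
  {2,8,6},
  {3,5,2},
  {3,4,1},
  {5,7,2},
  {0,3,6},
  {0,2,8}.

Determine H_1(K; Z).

H_1 ≅ Z ⊕ Z/2.

Fix the vertex order 0 < 1 < 2 < 3 < 4 < 5 < 6 < 7 < 8 and write every simplex with vertices in increasing order. Then dim K = 2 and the simplices of K are:

  0-simplices (9): [0], [1], [2], [3], [4], [5], [6], [7], [8]
  1-simplices (27): (27 of them)
  2-simplices (18): [0,2,7], [0,2,8], [0,3,4], [0,3,6], [0,4,8], [0,6,7], [1,3,4], [1,3,5], [1,4,7], [1,5,8], [1,6,7], [1,6,8], [2,3,5], [2,3,6], [2,5,7], [2,6,8], [4,5,7], [4,5,8]

giving chain groups C_0 ≅ Z^9, C_1 ≅ Z^27, C_2 ≅ Z^18.

The boundary map ∂_1: C_1 → C_0 maps an edge to its endpoints' difference, ∂[p,q] = q − p. For instance
  ∂[5,8] = [8] − [5].
The 9×27 boundary matrix has rank 8 and Smith normal form diag(1,1,1,1,1,1,1,1).

∂_2: C_2 → C_1 sends each 2-simplex [p,q,r] to [q,r] − [p,r] + [p,q]. For instance
  ∂[4,5,7] = [5,7] − [4,7] + [4,5],
  ∂[0,3,4] = [3,4] − [0,4] + [0,3].
This gives a 27×18 integer matrix of rank 18; reducing to Smith normal form yields diagonal entries (1,1,1,1,1,1,1,1,1,1,1,1,1,1,1,1,1,2).

Computing H_k = (kernel of ∂_k) / (image of ∂_{k+1}):

  H_1: rank ker ∂_1 − rank ∂_2 = (27 − 8) − 18 = 1, and ∂_2 has invariant factor 2 > 1, so H_1 = Z ⊕ Z/2.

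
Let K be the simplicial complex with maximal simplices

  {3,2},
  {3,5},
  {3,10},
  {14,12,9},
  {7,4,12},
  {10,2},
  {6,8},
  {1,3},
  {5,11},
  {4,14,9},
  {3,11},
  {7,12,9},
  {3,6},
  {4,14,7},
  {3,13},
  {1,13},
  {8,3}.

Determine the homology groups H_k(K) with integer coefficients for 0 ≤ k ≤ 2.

H_0 = Z^2,  H_1 = Z^5,  H_2 = 0.

Take the total order 1 < 2 < 3 < 4 < 5 < 6 < 7 < 8 < 9 < 10 < 11 < 12 < 13 < 14 on the vertex set. Then K (dimension 2) consists of the simplices:

  0-simplices (14): [1], [2], [3], [4], [5], [6], [7], [8], [9], [10], [11], [12], [13], [14]
  1-simplices (22): (22 of them)
  2-simplices (5): [4,7,12], [4,7,14], [4,9,14], [7,9,12], [9,12,14]

Hence C_0 ≅ Z^14, C_1 ≅ Z^22, C_2 ≅ Z^5.

∂_1: C_1 → C_0 maps an edge to its endpoints' difference, ∂[p,q] = q − p. For instance
  ∂[1,3] = [3] − [1].
The 14×22 boundary matrix has rank 12 and Smith normal form diag(1,1,1,1,1,1,1,1,1,1,1,1).

Boundary ∂_2: C_2 → C_1 sends each 2-simplex [p,q,r] to [q,r] − [p,r] + [p,q]. For instance
  ∂[7,9,12] = [9,12] − [7,12] + [7,9],
  ∂[9,12,14] = [12,14] − [9,14] + [9,12].
The resulting 22×5 matrix has rank 5, and its Smith normal form has invariant factors (1,1,1,1,1).

Reading off H_k = ker ∂_k / im ∂_{k+1}:

  H_0: rank C_0 − rank ∂_1 = 14 − 12 = 2, and the invariant factors of ∂_1 are all 1, so H_0 ≅ Z^2.
  H_1: rank ker ∂_1 − rank ∂_2 = (22 − 12) − 5 = 5, and the invariant factors of ∂_2 are all 1, so H_1 ≅ Z^5.
  H_2: rank ker ∂_2 − rank ∂_3 = (5 − 5) − 0 = 0, and there is no ∂_3, so H_2 ≅ 0.

(K is a triangulation of the disjoint union of a wedge of 4 circles and the Möbius band.)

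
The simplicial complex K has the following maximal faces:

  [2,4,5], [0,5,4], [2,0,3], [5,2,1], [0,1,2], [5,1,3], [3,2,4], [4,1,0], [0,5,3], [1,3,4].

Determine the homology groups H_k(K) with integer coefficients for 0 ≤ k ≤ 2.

We work with the vertex ordering 0 < 1 < 2 < 3 < 4 < 5. The simplices of K, each written with vertices in increasing order, are:

  0-simplices (6): [0], [1], [2], [3], [4], [5]
  1-simplices (15): [0,1], [0,2], [0,3], [0,4], [0,5], [1,2], [1,3], [1,4], [1,5], [2,3], [2,4], [2,5], [3,4], [3,5], [4,5]
  2-simplices (10): [0,1,2], [0,1,4], [0,2,3], [0,3,5], [0,4,5], [1,2,5], [1,3,4], [1,3,5], [2,3,4], [2,4,5]

so the chain groups are C_0 ≅ Z^6, C_1 ≅ Z^15, C_2 ≅ Z^10.

Boundary ∂_1: C_1 → C_0 maps an edge to its endpoints' difference, ∂[p,q] = q − p.
As a 6×15 matrix over Z this has rank 5, with invariant factors (1,1,1,1,1).

Boundary ∂_2: C_2 → C_1 maps a triangle to the signed sum of its edges. For instance
  ∂[2,3,4] = [3,4] − [2,4] + [2,3],
  ∂[1,2,5] = [2,5] − [1,5] + [1,2].
The resulting 15×10 matrix has rank 10, and its Smith normal form has invariant factors (1,1,1,1,1,1,1,1,1,2).

Computing H_k = (kernel of ∂_k) / (image of ∂_{k+1}):

  H_0: rank C_0 − rank ∂_1 = 6 − 5 = 1, and the invariant factors of ∂_1 are all 1, so H_0 = Z.
  H_1: rank ker ∂_1 − rank ∂_2 = (15 − 5) − 10 = 0, and ∂_2 has invariant factor 2 > 1, so H_1 = Z/2.
  H_2: rank ker ∂_2 − rank ∂_3 = (10 − 10) − 0 = 0, and there is no ∂_3, so H_2 = 0.

H_0 = Z,  H_1 = Z/2,  H_2 = 0.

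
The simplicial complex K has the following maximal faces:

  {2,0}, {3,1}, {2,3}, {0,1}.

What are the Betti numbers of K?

b_0 = 1, b_1 = 1.

Order the vertices as 0 < 1 < 2 < 3. Listing each simplex with vertices in this order, K has dimension 1 with simplices:

  0-simplices (4): [0], [1], [2], [3]
  1-simplices (4): [0,1], [0,2], [1,3], [2,3]

Hence C_0 ≅ Z^4, C_1 ≅ Z^4.

Boundary ∂_1: C_1 → C_0 maps an edge to its endpoints' difference, ∂[p,q] = q − p.
The 4×4 boundary matrix has rank 3 and Smith normal form diag(1,1,1).

Now H_k = ker ∂_k / im ∂_{k+1}, so:

  H_0: rank C_0 − rank ∂_1 = 4 − 3 = 1, and the invariant factors of ∂_1 are all 1, so H_0 = Z.
  H_1: rank ker ∂_1 − rank ∂_2 = (4 − 3) − 0 = 1, and there is no ∂_2, so H_1 = Z.

As a check, the Euler characteristic is 4 − 4 = 0, which agrees with 1 − 1 = 0.
(K is a triangulation of the circle S^1.)

Hence the Betti numbers are b_0 = 1, b_1 = 1.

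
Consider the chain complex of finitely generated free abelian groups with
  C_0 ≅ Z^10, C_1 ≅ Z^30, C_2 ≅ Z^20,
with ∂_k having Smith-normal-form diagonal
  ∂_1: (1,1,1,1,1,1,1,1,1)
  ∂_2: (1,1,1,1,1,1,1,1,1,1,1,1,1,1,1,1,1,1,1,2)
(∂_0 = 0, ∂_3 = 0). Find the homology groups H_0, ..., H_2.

H_0 = Z,  H_1 = Z ⊕ Z_2,  H_2 = 0.

H_0: b_0 = 10 − 0 − 9 = 1; torsion from ∂_1 factors > 1: none. So H_0 = Z.
H_1: b_1 = 30 − 9 − 20 = 1; torsion from ∂_2 factors > 1: [2]. So H_1 = Z ⊕ Z_2.
H_2: b_2 = 20 − 20 − 0 = 0; torsion from ∂_3 factors > 1: none. So H_2 = 0.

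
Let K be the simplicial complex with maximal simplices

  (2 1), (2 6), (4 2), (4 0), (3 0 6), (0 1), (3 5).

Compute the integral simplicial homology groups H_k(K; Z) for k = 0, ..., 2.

K has 7 vertices, 9 edges, 1 triangle.
rank ∂_0 = 0, rank ∂_1 = 6 ⇒ b_0 = 7 − 0 − 6 = 1; all invariant factors of ∂_1 are 1 so no torsion. So H_0 = Z.
rank ∂_1 = 6, rank ∂_2 = 1 ⇒ b_1 = 9 − 6 − 1 = 2; all invariant factors of ∂_2 are 1 so no torsion. So H_1 = Z^2.
rank ∂_2 = 1, rank ∂_3 = 0 ⇒ b_2 = 1 − 1 − 0 = 0. So H_2 = 0.

H_0 ≅ Z,  H_1 ≅ Z^2,  H_2 = 0.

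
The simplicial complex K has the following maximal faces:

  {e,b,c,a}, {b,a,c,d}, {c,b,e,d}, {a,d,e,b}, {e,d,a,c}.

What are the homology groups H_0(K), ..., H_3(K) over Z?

We work with the vertex ordering a < b < c < d < e. The simplices of K, each written with vertices in increasing order, are:

  0-simplices (5): a, b, c, d, e
  1-simplices (10): ab, ac, ad, ae, bc, bd, be, cd, ce, de
  2-simplices (10): abc, abd, abe, acd, ace, ade, bcd, bce, bde, cde
  3-simplices (5): abcd, abce, abde, acde, bcde

Hence C_0 ≅ Z^5, C_1 ≅ Z^10, C_2 ≅ Z^10, C_3 ≅ Z^5.

∂_1: C_1 → C_0 is given by ∂[p,q] = [q] − [p]. For instance
  ∂ce = e − c.
The resulting 5×10 matrix has rank 4, and its Smith normal form has invariant factors (1,1,1,1).

∂_2: C_2 → C_1 sends each 2-simplex [p,q,r] to [q,r] − [p,r] + [p,q]. For instance
  ∂bde = de − be + bd,
  ∂ace = ce − ae + ac.
The 10×10 boundary matrix has rank 6 and Smith normal form diag(1,1,1,1,1,1).

Boundary ∂_3: C_3 → C_2 sends each 3-simplex σ to the alternating sum Σ_i (−1)^i (σ with its i-th vertex removed). For instance
  ∂abce = bce − ace + abe − abc,
  ∂bcde = cde − bde + bce − bcd.
The 10×5 boundary matrix has rank 4 and Smith normal form diag(1,1,1,1).

From H_k ≅ ker(∂_k) / im(∂_{k+1}) we obtain:

  H_0: rank C_0 − rank ∂_1 = 5 − 4 = 1, and the invariant factors of ∂_1 are all 1, so H_0 = Z.
  H_1: rank ker ∂_1 − rank ∂_2 = (10 − 4) − 6 = 0, and the invariant factors of ∂_2 are all 1, so H_1 = 0.
  H_2: rank ker ∂_2 − rank ∂_3 = (10 − 6) − 4 = 0, and the invariant factors of ∂_3 are all 1, so H_2 = 0.
  H_3: rank ker ∂_3 − rank ∂_4 = (5 − 4) − 0 = 1, and there is no ∂_4, so H_3 = Z.

H_0 ≅ Z,  H_1 = 0,  H_2 = 0,  H_3 ≅ Z.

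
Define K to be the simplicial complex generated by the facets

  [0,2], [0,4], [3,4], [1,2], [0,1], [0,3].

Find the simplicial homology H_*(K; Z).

Order the vertices as 0 < 1 < 2 < 3 < 4. Listing each simplex with vertices in this order, K has dimension 1 with simplices:

  0-simplices (5): [0], [1], [2], [3], [4]
  1-simplices (6): [0,1], [0,2], [0,3], [0,4], [1,2], [3,4]

giving chain groups C_0 ≅ Z^5, C_1 ≅ Z^6.

The boundary map ∂_1: C_1 → C_0 is given by ∂[p,q] = [q] − [p]. For instance
  ∂[0,3] = [3] − [0].
The resulting 5×6 matrix has rank 4, and its Smith normal form has invariant factors (1,1,1,1).

Now H_k = ker ∂_k / im ∂_{k+1}, so:

  H_0: rank C_0 − rank ∂_1 = 5 − 4 = 1, and the invariant factors of ∂_1 are all 1, so H_0 ≅ Z.
  H_1: rank ker ∂_1 − rank ∂_2 = (6 − 4) − 0 = 2, and there is no ∂_2, so H_1 ≅ Z^2.

H_0 = Z,  H_1 = Z^2.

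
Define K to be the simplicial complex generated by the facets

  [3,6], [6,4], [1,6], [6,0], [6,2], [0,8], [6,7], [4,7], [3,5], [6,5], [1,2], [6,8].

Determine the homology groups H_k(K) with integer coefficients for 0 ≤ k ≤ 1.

We work with the vertex ordering 0 < 1 < 2 < 3 < 4 < 5 < 6 < 7 < 8. The simplices of K, each written with vertices in increasing order, are:

  0-simplices (9): [0], [1], [2], [3], [4], [5], [6], [7], [8]
  1-simplices (12): [0,6], [0,8], [1,2], [1,6], [2,6], [3,5], [3,6], [4,6], [4,7], [5,6], [6,7], [6,8]

Hence C_0 ≅ Z^9, C_1 ≅ Z^12.

∂_1: C_1 → C_0 is given by ∂[p,q] = [q] − [p]. For instance
  ∂[1,6] = [6] − [1].
The 9×12 boundary matrix has rank 8 and Smith normal form diag(1,1,1,1,1,1,1,1).

From H_k ≅ ker(∂_k) / im(∂_{k+1}) we obtain:

  H_0: rank C_0 − rank ∂_1 = 9 − 8 = 1, and the invariant factors of ∂_1 are all 1, so H_0 ≅ Z.
  H_1: rank ker ∂_1 − rank ∂_2 = (12 − 8) − 0 = 4, and there is no ∂_2, so H_1 ≅ Z^4.

As a check, the Euler characteristic is 9 − 12 = -3, which agrees with 1 − 4 = -3.

H_0 = Z,  H_1 = Z^4.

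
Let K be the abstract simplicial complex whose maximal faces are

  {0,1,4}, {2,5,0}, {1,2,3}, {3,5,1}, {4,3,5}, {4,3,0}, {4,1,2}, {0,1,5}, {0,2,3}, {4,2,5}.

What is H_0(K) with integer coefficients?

H_0 = Z.

Take the total order 0 < 1 < 2 < 3 < 4 < 5 on the vertex set. Then K (dimension 2) consists of the simplices:

  0-simplices (6): [0], [1], [2], [3], [4], [5]
  1-simplices (15): [0,1], [0,2], [0,3], [0,4], [0,5], [1,2], [1,3], [1,4], [1,5], [2,3], [2,4], [2,5], [3,4], [3,5], [4,5]
  2-simplices (10): [0,1,4], [0,1,5], [0,2,3], [0,2,5], [0,3,4], [1,2,3], [1,2,4], [1,3,5], [2,4,5], [3,4,5]

Hence C_0 ≅ Z^6, C_1 ≅ Z^15, C_2 ≅ Z^10.

Boundary ∂_1: C_1 → C_0 is given by ∂[p,q] = [q] − [p]. For instance
  ∂[2,4] = [4] − [2].
The resulting 6×15 matrix has rank 5, and its Smith normal form has invariant factors (1,1,1,1,1).

Boundary ∂_2: C_2 → C_1 sends each 2-simplex [p,q,r] to [q,r] − [p,r] + [p,q]. For instance
  ∂[1,2,4] = [2,4] − [1,4] + [1,2],
  ∂[2,4,5] = [4,5] − [2,5] + [2,4].
This gives a 15×10 integer matrix of rank 10; reducing to Smith normal form yields diagonal entries (1,1,1,1,1,1,1,1,1,2).

Now H_k = ker ∂_k / im ∂_{k+1}, so:

  H_0: rank C_0 − rank ∂_1 = 6 − 5 = 1, and the invariant factors of ∂_1 are all 1, so H_0 ≅ Z.

(K is a triangulation of the real projective plane RP^2.)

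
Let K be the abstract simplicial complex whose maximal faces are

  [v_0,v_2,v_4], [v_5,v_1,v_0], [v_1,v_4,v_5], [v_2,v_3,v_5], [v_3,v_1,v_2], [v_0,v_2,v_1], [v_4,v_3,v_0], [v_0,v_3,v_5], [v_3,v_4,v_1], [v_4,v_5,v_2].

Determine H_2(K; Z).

H_2 ≅ 0.

Fix the vertex order v_0 < v_1 < v_2 < v_3 < v_4 < v_5 and write every simplex with vertices in increasing order. Then dim K = 2 and the simplices of K are:

  0-simplices (6): [v_0], [v_1], [v_2], [v_3], [v_4], [v_5]
  1-simplices (15): (15 of them)
  2-simplices (10): [v_0,v_1,v_2], [v_0,v_1,v_5], [v_0,v_2,v_4], [v_0,v_3,v_4], [v_0,v_3,v_5], [v_1,v_2,v_3], [v_1,v_3,v_4], [v_1,v_4,v_5], [v_2,v_3,v_5], [v_2,v_4,v_5]

Hence C_0 ≅ Z^6, C_1 ≅ Z^15, C_2 ≅ Z^10.

The boundary map ∂_1: C_1 → C_0 is given by ∂[p,q] = [q] − [p]. For instance
  ∂[v_2,v_5] = [v_5] − [v_2].
As a 6×15 matrix over Z this has rank 5, with invariant factors (1,1,1,1,1).

The boundary map ∂_2: C_2 → C_1 maps a triangle to the signed sum of its edges. For instance
  ∂[v_0,v_1,v_2] = [v_1,v_2] − [v_0,v_2] + [v_0,v_1],
  ∂[v_2,v_3,v_5] = [v_3,v_5] − [v_2,v_5] + [v_2,v_3].
This gives a 15×10 integer matrix of rank 10; reducing to Smith normal form yields diagonal entries (1,1,1,1,1,1,1,1,1,2).

Now H_k = ker ∂_k / im ∂_{k+1}, so:

  H_2: rank ker ∂_2 − rank ∂_3 = (10 − 10) − 0 = 0, and there is no ∂_3, so H_2 ≅ 0.

(K is a triangulation of the real projective plane RP^2.)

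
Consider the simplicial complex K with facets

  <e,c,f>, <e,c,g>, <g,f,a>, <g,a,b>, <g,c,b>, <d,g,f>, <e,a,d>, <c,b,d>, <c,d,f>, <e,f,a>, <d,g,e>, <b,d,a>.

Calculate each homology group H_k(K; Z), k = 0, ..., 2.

H_0 = Z,  H_1 = Z/2,  H_2 = 0.

Order the vertices as a < b < c < d < e < f < g. Listing each simplex with vertices in this order, K has dimension 2 with simplices:

  0-simplices (7): a, b, c, d, e, f, g
  1-simplices (18): ab, ad, ae, af, ag, bc, bd, bg, cd, ce, cf, cg, de, df, dg, ef, eg, fg
  2-simplices (12): abd, abg, ade, aef, afg, bcd, bcg, cdf, cef, ceg, deg, dfg

giving chain groups C_0 ≅ Z^7, C_1 ≅ Z^18, C_2 ≅ Z^12.

Boundary ∂_1: C_1 → C_0 is given by ∂[p,q] = [q] − [p].
This gives a 7×18 integer matrix of rank 6; reducing to Smith normal form yields diagonal entries (1,1,1,1,1,1).

∂_2: C_2 → C_1 acts by ∂[p,q,r] = [q,r] − [p,r] + [p,q]. For instance
  ∂abd = bd − ad + ab,
  ∂abg = bg − ag + ab.
This gives a 18×12 integer matrix of rank 12; reducing to Smith normal form yields diagonal entries (1,1,1,1,1,1,1,1,1,1,1,2).

Reading off H_k = ker ∂_k / im ∂_{k+1}:

  H_0: rank C_0 − rank ∂_1 = 7 − 6 = 1, and the invariant factors of ∂_1 are all 1, so H_0 = Z.
  H_1: rank ker ∂_1 − rank ∂_2 = (18 − 6) − 12 = 0, and ∂_2 has invariant factor 2 > 1, so H_1 = Z/2.
  H_2: rank ker ∂_2 − rank ∂_3 = (12 − 12) − 0 = 0, and there is no ∂_3, so H_2 = 0.

As a check, the Euler characteristic is 7 − 18 + 12 = 1, which agrees with 1 − 0 + 0 = 1.
(K is a triangulation of the real projective plane RP^2.)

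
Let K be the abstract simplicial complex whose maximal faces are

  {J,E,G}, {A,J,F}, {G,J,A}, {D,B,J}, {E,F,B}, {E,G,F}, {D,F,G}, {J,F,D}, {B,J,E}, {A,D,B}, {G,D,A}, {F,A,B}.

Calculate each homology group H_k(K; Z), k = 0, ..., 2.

K has 7 vertices, 18 edges, 12 triangles.
rank ∂_0 = 0, rank ∂_1 = 6 ⇒ b_0 = 7 − 0 − 6 = 1; all invariant factors of ∂_1 are 1 so no torsion. So H_0 = Z.
rank ∂_1 = 6, rank ∂_2 = 12 ⇒ b_1 = 18 − 6 − 12 = 0; ∂_2 has invariant factor(s) [2] giving torsion. So H_1 = Z/2.
rank ∂_2 = 12, rank ∂_3 = 0 ⇒ b_2 = 12 − 12 − 0 = 0. So H_2 = 0.

H_0 ≅ Z,  H_1 ≅ Z/2,  H_2 = 0.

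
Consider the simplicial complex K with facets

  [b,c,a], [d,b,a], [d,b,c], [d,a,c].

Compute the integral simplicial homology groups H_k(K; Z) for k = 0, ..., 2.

We work with the vertex ordering a < b < c < d. The simplices of K, each written with vertices in increasing order, are:

  0-simplices (4): a, b, c, d
  1-simplices (6): ab, ac, ad, bc, bd, cd
  2-simplices (4): abc, abd, acd, bcd

so the chain groups are C_0 ≅ Z^4, C_1 ≅ Z^6, C_2 ≅ Z^4.

The boundary map ∂_1: C_1 → C_0 sends each edge [p,q] (with p < q) to q − p.
As a 4×6 matrix over Z this has rank 3, with invariant factors (1,1,1).

The boundary map ∂_2: C_2 → C_1 maps a triangle to the signed sum of its edges. For instance
  ∂acd = cd − ad + ac,
  ∂abc = bc − ac + ab.
The 6×4 boundary matrix has rank 3 and Smith normal form diag(1,1,1).

Now H_k = ker ∂_k / im ∂_{k+1}, so:

  H_0: rank C_0 − rank ∂_1 = 4 − 3 = 1, and the invariant factors of ∂_1 are all 1, so H_0 = Z.
  H_1: rank ker ∂_1 − rank ∂_2 = (6 − 3) − 3 = 0, and the invariant factors of ∂_2 are all 1, so H_1 = 0.
  H_2: rank ker ∂_2 − rank ∂_3 = (4 − 3) − 0 = 1, and there is no ∂_3, so H_2 = Z.

As a check, the Euler characteristic is 4 − 6 + 4 = 2, which agrees with 1 − 0 + 1 = 2.

H_0 = Z,  H_1 = 0,  H_2 = Z.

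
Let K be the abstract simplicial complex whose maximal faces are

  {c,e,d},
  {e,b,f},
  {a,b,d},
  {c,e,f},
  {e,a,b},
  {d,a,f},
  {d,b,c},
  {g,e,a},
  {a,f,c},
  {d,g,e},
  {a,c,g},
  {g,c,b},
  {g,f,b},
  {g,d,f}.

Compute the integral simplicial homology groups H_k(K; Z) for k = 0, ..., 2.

H_0 ≅ Z,  H_1 ≅ Z^2,  H_2 ≅ Z.

Take the total order a < b < c < d < e < f < g on the vertex set. Then K (dimension 2) consists of the simplices:

  0-simplices (7): a, b, c, d, e, f, g
  1-simplices (21): ab, ac, ad, ae, af, ag, bc, bd, be, bf, bg, cd, ce, cf, cg, de, df, dg, ef, eg, fg
  2-simplices (14): abd, abe, acf, acg, adf, aeg, bcd, bcg, bef, bfg, cde, cef, deg, dfg

Hence C_0 ≅ Z^7, C_1 ≅ Z^21, C_2 ≅ Z^14.

The boundary map ∂_1: C_1 → C_0 is given by ∂[p,q] = [q] − [p].
The 7×21 boundary matrix has rank 6 and Smith normal form diag(1,1,1,1,1,1).

Boundary ∂_2: C_2 → C_1 sends each 2-simplex [p,q,r] to [q,r] − [p,r] + [p,q]. For instance
  ∂bfg = fg − bg + bf,
  ∂adf = df − af + ad.
The resulting 21×14 matrix has rank 13, and its Smith normal form has invariant factors (1,1,1,1,1,1,1,1,1,1,1,1,1).

From H_k ≅ ker(∂_k) / im(∂_{k+1}) we obtain:

  H_0: rank C_0 − rank ∂_1 = 7 − 6 = 1, and the invariant factors of ∂_1 are all 1, so H_0 ≅ Z.
  H_1: rank ker ∂_1 − rank ∂_2 = (21 − 6) − 13 = 2, and the invariant factors of ∂_2 are all 1, so H_1 ≅ Z^2.
  H_2: rank ker ∂_2 − rank ∂_3 = (14 − 13) − 0 = 1, and there is no ∂_3, so H_2 ≅ Z.

(K is a triangulation of the torus T^2.)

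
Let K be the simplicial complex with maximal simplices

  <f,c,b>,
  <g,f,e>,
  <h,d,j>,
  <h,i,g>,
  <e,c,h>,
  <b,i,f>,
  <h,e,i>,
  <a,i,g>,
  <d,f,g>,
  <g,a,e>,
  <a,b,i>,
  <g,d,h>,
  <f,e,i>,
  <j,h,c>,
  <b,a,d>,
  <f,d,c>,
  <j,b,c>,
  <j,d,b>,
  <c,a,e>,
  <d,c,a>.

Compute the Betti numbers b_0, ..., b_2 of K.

K has 10 vertices, 30 edges, 20 triangles.
rank ∂_0 = 0, rank ∂_1 = 9 ⇒ b_0 = 10 − 0 − 9 = 1; all invariant factors of ∂_1 are 1 so no torsion. So H_0 ≅ Z.
rank ∂_1 = 9, rank ∂_2 = 20 ⇒ b_1 = 30 − 9 − 20 = 1; ∂_2 has invariant factor(s) [2] giving torsion. So H_1 ≅ Z ⊕ Z/2Z.
rank ∂_2 = 20, rank ∂_3 = 0 ⇒ b_2 = 20 − 20 − 0 = 0. So H_2 ≅ 0.

b_0 = 1, b_1 = 1, b_2 = 0.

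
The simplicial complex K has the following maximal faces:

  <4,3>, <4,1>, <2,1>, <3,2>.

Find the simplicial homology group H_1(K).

H_1 = Z.

We work with the vertex ordering 1 < 2 < 3 < 4. The simplices of K, each written with vertices in increasing order, are:

  0-simplices (4): [1], [2], [3], [4]
  1-simplices (4): [1,2], [1,4], [2,3], [3,4]

Hence C_0 ≅ Z^4, C_1 ≅ Z^4.

∂_1: C_1 → C_0 is given by ∂[p,q] = [q] − [p]. For instance
  ∂[1,4] = [4] − [1].
As a 4×4 matrix over Z this has rank 3, with invariant factors (1,1,1).

From H_k ≅ ker(∂_k) / im(∂_{k+1}) we obtain:

  H_1: rank ker ∂_1 − rank ∂_2 = (4 − 3) − 0 = 1, and there is no ∂_2, so H_1 = Z.

(K is a triangulation of the circle S^1.)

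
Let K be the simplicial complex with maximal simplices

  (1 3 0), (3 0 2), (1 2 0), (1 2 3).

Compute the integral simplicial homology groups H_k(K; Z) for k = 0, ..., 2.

Take the total order 0 < 1 < 2 < 3 on the vertex set. Then K (dimension 2) consists of the simplices:

  0-simplices (4): [0], [1], [2], [3]
  1-simplices (6): [0,1], [0,2], [0,3], [1,2], [1,3], [2,3]
  2-simplices (4): [0,1,2], [0,1,3], [0,2,3], [1,2,3]

giving chain groups C_0 ≅ Z^4, C_1 ≅ Z^6, C_2 ≅ Z^4.

The boundary map ∂_1: C_1 → C_0 maps an edge to its endpoints' difference, ∂[p,q] = q − p.
As a 4×6 matrix over Z this has rank 3, with invariant factors (1,1,1).

The boundary map ∂_2: C_2 → C_1 sends each 2-simplex [p,q,r] to [q,r] − [p,r] + [p,q]. For instance
  ∂[0,1,3] = [1,3] − [0,3] + [0,1],
  ∂[0,2,3] = [2,3] − [0,3] + [0,2].
As a 6×4 matrix over Z this has rank 3, with invariant factors (1,1,1).

Now H_k = ker ∂_k / im ∂_{k+1}, so:

  H_0: rank C_0 − rank ∂_1 = 4 − 3 = 1, and the invariant factors of ∂_1 are all 1, so H_0 ≅ Z.
  H_1: rank ker ∂_1 − rank ∂_2 = (6 − 3) − 3 = 0, and the invariant factors of ∂_2 are all 1, so H_1 ≅ 0.
  H_2: rank ker ∂_2 − rank ∂_3 = (4 − 3) − 0 = 1, and there is no ∂_3, so H_2 ≅ Z.

H_0 ≅ Z,  H_1 = 0,  H_2 ≅ Z.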